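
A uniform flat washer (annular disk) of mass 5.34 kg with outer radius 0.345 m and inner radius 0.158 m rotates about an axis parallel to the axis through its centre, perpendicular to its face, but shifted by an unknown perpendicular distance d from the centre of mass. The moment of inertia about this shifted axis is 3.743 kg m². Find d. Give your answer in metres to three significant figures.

About the centre-of-mass axis, I_cm = (1/2)M(R²+r²) = (1/2)(5.34)[(0.345)² + (0.158)²] = 0.38445 kg m².
Parallel axis theorem: I = I_cm + Md², so Md² = 3.743 − 0.38445 = 3.3585 kg m².
d = √(3.3585 / 5.34) = 0.79306 m.

0.793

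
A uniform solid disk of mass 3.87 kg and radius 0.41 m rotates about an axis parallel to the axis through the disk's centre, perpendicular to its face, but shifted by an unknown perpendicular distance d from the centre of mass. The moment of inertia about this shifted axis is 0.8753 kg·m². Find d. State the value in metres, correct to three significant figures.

About the centre-of-mass axis, I_cm = (1/2)MR² = (1/2)(3.87)(0.41)² = 0.32527 kg·m².
Parallel axis theorem: I = I_cm + Md², so Md² = 0.8753 − 0.32527 = 0.55003 kg·m².
d = √(0.55003 / 3.87) = 0.377 m.

0.377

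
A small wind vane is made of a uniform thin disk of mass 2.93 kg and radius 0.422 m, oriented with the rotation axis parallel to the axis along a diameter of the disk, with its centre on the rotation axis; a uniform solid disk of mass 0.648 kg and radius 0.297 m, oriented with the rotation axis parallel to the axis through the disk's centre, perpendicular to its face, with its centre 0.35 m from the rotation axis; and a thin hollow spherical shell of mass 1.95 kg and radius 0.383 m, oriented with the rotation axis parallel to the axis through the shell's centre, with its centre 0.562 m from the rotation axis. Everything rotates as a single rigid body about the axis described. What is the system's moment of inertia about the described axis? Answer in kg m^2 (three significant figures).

1.04

Thin disk: I_cm = (1/4)MR² = (1/4)(2.93)(0.422)² = 0.13045 kg m^2; axis through the centre, so I = 0.13045 kg m^2.
Solid disk: I_cm = (1/2)MR² = (1/2)(0.648)(0.297)² = 0.02858 kg m^2; centre at d = 0.35 m, so I = I_cm + Md² gives I = 0.02858 + (0.648)(0.35)² = 0.10796 kg m^2.
Spherical shell: I_cm = (2/3)MR² = (2/3)(1.95)(0.383)² = 0.1907 kg m^2; centre at d = 0.562 m, so I = I_cm + Md² gives I = 0.1907 + (1.95)(0.562)² = 0.80659 kg m^2.
Total I = 0.13045 + 0.10796 + 0.80659 = 1.045 kg m^2.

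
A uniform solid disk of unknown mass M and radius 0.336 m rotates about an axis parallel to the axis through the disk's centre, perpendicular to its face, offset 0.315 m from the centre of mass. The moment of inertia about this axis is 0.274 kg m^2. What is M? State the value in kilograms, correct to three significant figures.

1.76

I = I_cm + Md² = (1/2)MR² + Md² = M·[0.5·(0.336)² + (0.315)²] = M·0.15567.
So M = 0.274 / 0.15567 = 1.7601 kg.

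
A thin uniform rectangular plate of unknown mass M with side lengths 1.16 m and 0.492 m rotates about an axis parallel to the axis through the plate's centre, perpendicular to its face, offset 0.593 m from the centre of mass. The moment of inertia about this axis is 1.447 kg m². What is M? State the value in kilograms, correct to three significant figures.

2.99

I = I_cm + Md² = (1/12)M(a²+b²) + Md² = M·[0.0833333·[(1.16)² + (0.492)²] + (0.593)²] = M·0.48395.
So M = 1.447 / 0.48395 = 2.99 kg.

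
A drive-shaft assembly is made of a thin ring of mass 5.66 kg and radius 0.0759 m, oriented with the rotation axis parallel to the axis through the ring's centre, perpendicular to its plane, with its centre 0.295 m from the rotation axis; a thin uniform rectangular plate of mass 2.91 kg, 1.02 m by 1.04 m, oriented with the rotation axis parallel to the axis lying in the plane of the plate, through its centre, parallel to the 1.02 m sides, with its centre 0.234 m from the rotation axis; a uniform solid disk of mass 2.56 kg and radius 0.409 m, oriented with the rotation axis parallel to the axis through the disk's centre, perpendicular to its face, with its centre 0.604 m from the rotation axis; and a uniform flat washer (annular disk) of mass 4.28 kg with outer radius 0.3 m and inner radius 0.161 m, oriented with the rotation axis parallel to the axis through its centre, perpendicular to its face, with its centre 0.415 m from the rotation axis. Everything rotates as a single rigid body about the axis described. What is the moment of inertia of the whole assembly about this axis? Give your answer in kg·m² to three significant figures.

Thin ring: I_cm = MR² = (5.66)(0.0759)² = 0.032606 kg·m²; centre at d = 0.295 m, so I = I_cm + Md² gives I = 0.032606 + (5.66)(0.295)² = 0.52517 kg·m².
Rectangular plate: I_cm = (1/12)Mb² = (1/12)(2.91)(1.04)² = 0.26229 kg·m²; centre at d = 0.234 m, so I = I_cm + Md² gives I = 0.26229 + (2.91)(0.234)² = 0.42163 kg·m².
Solid disk: I_cm = (1/2)MR² = (1/2)(2.56)(0.409)² = 0.21412 kg·m²; centre at d = 0.604 m, so I = I_cm + Md² gives I = 0.21412 + (2.56)(0.604)² = 1.148 kg·m².
Annular disk: I_cm = (1/2)M(R²+r²) = (1/2)(4.28)[(0.3)² + (0.161)²] = 0.24807 kg·m²; centre at d = 0.415 m, so I = I_cm + Md² gives I = 0.24807 + (4.28)(0.415)² = 0.98519 kg·m².
Total I = 0.52517 + 0.42163 + 1.148 + 0.98519 = 3.08 kg·m².

3.08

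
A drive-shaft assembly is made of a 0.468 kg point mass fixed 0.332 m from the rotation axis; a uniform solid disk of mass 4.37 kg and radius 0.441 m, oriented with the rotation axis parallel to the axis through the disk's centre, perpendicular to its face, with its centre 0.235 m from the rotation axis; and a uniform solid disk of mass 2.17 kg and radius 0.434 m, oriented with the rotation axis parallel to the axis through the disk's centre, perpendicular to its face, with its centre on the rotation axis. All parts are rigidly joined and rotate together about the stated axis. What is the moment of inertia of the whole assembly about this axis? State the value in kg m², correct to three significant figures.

Point mass: I_cm = 0; centre at d = 0.332 m, so the parallel axis theorem gives I = 0 + (0.468)(0.332)² = 0.051585 kg m².
Solid disk: I_cm = (1/2)MR² = (1/2)(4.37)(0.441)² = 0.42494 kg m²; centre at d = 0.235 m, so the parallel axis theorem gives I = 0.42494 + (4.37)(0.235)² = 0.66627 kg m².
Solid disk: I_cm = (1/2)MR² = (1/2)(2.17)(0.434)² = 0.20437 kg m²; axis through the centre, so I = 0.20437 kg m².
Total I = 0.051585 + 0.66627 + 0.20437 = 0.92223 kg m².

0.922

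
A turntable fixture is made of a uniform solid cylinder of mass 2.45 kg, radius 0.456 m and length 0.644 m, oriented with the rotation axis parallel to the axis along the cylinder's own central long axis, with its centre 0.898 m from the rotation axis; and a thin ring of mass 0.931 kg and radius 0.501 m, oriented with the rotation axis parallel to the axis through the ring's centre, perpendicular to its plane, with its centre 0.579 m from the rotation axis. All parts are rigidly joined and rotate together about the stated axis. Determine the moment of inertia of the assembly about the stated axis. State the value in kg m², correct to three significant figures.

Solid cylinder: I_cm = (1/2)MR² = (1/2)(2.45)(0.456)² = 0.25472 kg m²; centre at d = 0.898 m, so I = I_cm + Md² gives I = 0.25472 + (2.45)(0.898)² = 2.2304 kg m².
Thin ring: I_cm = MR² = (0.931)(0.501)² = 0.23368 kg m²; centre at d = 0.579 m, so I = I_cm + Md² gives I = 0.23368 + (0.931)(0.579)² = 0.54579 kg m².
Total I = 2.2304 + 0.54579 = 2.7762 kg m².

2.78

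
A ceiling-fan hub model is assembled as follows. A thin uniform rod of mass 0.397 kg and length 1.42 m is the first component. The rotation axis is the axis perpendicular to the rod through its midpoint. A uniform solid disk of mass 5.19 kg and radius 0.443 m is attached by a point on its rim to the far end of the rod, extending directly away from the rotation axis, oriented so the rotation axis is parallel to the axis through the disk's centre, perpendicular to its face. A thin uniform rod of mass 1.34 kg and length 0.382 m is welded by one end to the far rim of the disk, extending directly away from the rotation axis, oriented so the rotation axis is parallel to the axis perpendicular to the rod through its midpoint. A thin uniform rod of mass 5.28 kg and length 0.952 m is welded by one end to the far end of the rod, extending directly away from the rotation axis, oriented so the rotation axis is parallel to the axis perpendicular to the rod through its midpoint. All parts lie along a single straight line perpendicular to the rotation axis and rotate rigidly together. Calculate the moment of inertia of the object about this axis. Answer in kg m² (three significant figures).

44.0

Thin rod: I_cm = (1/12)ML² = (1/12)(0.397)(1.42)² = 0.066709 kg m²; axis through the centre, so I = 0.066709 kg m².
Solid disk: I_cm = (1/2)MR² = (1/2)(5.19)(0.443)² = 0.50927 kg m²; centre at d = 0.71 + 0.443 = 1.153 m, so the parallel axis theorem gives I = 0.50927 + (5.19)(1.153)² = 7.4089 kg m².
Thin rod: I_cm = (1/12)ML² = (1/12)(1.34)(0.382)² = 0.016295 kg m²; centre at d = 0.71 + 0.443 + 0.443 + 0.191 = 1.787 m, so the parallel axis theorem gives I = 0.016295 + (1.34)(1.787)² = 4.2954 kg m².
Thin rod: I_cm = (1/12)ML² = (1/12)(5.28)(0.952)² = 0.39877 kg m²; centre at d = 0.71 + 0.443 + 0.443 + 0.191 + 0.191 + 0.476 = 2.454 m, so the parallel axis theorem gives I = 0.39877 + (5.28)(2.454)² = 32.196 kg m².
Total I = 0.066709 + 7.4089 + 4.2954 + 32.196 = 43.967 kg m².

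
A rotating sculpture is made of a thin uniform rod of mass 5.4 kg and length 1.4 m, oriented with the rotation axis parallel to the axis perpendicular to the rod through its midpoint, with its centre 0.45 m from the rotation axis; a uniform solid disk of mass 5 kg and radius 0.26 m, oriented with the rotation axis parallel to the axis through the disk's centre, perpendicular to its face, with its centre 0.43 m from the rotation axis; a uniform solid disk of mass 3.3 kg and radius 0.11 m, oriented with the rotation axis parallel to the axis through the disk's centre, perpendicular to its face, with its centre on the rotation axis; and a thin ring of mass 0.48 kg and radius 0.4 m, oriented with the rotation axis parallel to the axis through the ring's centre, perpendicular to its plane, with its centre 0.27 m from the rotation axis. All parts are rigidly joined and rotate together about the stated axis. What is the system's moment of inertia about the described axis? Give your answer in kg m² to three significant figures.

Thin rod: I_cm = (1/12)ML² = (1/12)(5.4)(1.4)² = 0.882 kg m²; centre at d = 0.45 m, so I = I_cm + Md² gives I = 0.882 + (5.4)(0.45)² = 1.9755 kg m².
Solid disk: I_cm = (1/2)MR² = (1/2)(5)(0.26)² = 0.169 kg m²; centre at d = 0.43 m, so I = I_cm + Md² gives I = 0.169 + (5)(0.43)² = 1.0935 kg m².
Solid disk: I_cm = (1/2)MR² = (1/2)(3.3)(0.11)² = 0.019965 kg m²; axis through the centre, so I = 0.019965 kg m².
Thin ring: I_cm = MR² = (0.48)(0.4)² = 0.0768 kg m²; centre at d = 0.27 m, so I = I_cm + Md² gives I = 0.0768 + (0.48)(0.27)² = 0.11179 kg m².
Total I = 1.9755 + 1.0935 + 0.019965 + 0.11179 = 3.2008 kg m².

3.20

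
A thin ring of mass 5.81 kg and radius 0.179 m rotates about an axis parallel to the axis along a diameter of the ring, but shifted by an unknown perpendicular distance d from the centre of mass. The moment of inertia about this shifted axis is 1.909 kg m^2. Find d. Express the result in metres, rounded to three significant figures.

About the centre-of-mass axis, I_cm = (1/2)MR² = (1/2)(5.81)(0.179)² = 0.093079 kg m^2.
Parallel axis theorem: I = I_cm + Md², so Md² = 1.909 − 0.093079 = 1.8159 kg m^2.
d = √(1.8159 / 5.81) = 0.55906 m.

0.559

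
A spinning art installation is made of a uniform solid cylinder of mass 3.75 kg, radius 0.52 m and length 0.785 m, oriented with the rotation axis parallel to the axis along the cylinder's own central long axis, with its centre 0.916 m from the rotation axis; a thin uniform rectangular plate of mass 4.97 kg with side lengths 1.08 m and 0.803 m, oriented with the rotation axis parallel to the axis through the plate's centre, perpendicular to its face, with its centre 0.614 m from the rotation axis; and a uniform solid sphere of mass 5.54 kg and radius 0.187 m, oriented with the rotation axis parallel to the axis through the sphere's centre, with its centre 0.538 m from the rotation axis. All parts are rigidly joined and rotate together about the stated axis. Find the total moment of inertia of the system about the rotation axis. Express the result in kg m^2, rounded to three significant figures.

7.96

Solid cylinder: I_cm = (1/2)MR² = (1/2)(3.75)(0.52)² = 0.507 kg m^2; centre at d = 0.916 m, so the parallel axis theorem gives I = 0.507 + (3.75)(0.916)² = 3.6535 kg m^2.
Rectangular plate: I_cm = (1/12)M(a²+b²) = (1/12)(4.97)[(1.08)² + (0.803)²] = 0.75014 kg m^2; centre at d = 0.614 m, so the parallel axis theorem gives I = 0.75014 + (4.97)(0.614)² = 2.6238 kg m^2.
Solid sphere: I_cm = (2/5)MR² = (2/5)(5.54)(0.187)² = 0.077491 kg m^2; centre at d = 0.538 m, so the parallel axis theorem gives I = 0.077491 + (5.54)(0.538)² = 1.681 kg m^2.
Total I = 3.6535 + 2.6238 + 1.681 = 7.9583 kg m^2.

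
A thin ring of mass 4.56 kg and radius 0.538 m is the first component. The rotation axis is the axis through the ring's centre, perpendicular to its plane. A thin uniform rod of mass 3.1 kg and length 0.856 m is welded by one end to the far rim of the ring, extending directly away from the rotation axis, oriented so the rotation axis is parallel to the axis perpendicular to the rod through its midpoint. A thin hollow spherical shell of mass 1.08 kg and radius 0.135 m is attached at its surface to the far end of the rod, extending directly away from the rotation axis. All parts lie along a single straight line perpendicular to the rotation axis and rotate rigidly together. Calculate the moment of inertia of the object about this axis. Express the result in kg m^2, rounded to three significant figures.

Thin ring: I_cm = MR² = (4.56)(0.538)² = 1.3199 kg m^2; axis through the centre, so I = 1.3199 kg m^2.
Thin rod: I_cm = (1/12)ML² = (1/12)(3.1)(0.856)² = 0.18929 kg m^2; centre at d = 0.538 + 0.428 = 0.966 m, so the parallel axis theorem gives I = 0.18929 + (3.1)(0.966)² = 3.0821 kg m^2.
Spherical shell: I_cm = (2/3)MR² = (2/3)(1.08)(0.135)² = 0.013122 kg m^2; centre at d = 0.538 + 0.428 + 0.428 + 0.135 = 1.529 m, so the parallel axis theorem gives I = 0.013122 + (1.08)(1.529)² = 2.538 kg m^2.
Total I = 1.3199 + 3.0821 + 2.538 = 6.9399 kg m^2.

6.94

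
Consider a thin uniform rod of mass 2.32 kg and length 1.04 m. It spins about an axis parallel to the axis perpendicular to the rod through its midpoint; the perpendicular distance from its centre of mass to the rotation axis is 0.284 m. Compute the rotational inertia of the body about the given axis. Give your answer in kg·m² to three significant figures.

I_cm = (1/12)ML² = (1/12)(2.32)(1.04)² = 0.20911 kg·m²; centre at d = 0.284 m, so I = I_cm + Md² gives I = 0.20911 + (2.32)(0.284)² = 0.39623 kg·m².

0.396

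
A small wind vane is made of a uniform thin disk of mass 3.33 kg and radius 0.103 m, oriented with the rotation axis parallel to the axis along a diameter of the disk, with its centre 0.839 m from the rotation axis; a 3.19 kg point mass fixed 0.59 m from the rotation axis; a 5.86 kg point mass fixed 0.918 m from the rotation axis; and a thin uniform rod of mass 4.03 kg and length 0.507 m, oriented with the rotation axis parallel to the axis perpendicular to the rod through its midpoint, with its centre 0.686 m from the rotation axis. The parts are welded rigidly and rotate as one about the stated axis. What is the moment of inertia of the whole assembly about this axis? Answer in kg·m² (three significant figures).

10.4

Thin disk: I_cm = (1/4)MR² = (1/4)(3.33)(0.103)² = 0.008832 kg·m²; centre at d = 0.839 m, so the parallel axis theorem gives I = 0.008832 + (3.33)(0.839)² = 2.3529 kg·m².
Point mass: I_cm = 0; centre at d = 0.59 m, so the parallel axis theorem gives I = 0 + (3.19)(0.59)² = 1.1104 kg·m².
Point mass: I_cm = 0; centre at d = 0.918 m, so the parallel axis theorem gives I = 0 + (5.86)(0.918)² = 4.9384 kg·m².
Thin rod: I_cm = (1/12)ML² = (1/12)(4.03)(0.507)² = 0.086326 kg·m²; centre at d = 0.686 m, so the parallel axis theorem gives I = 0.086326 + (4.03)(0.686)² = 1.9828 kg·m².
Total I = 2.3529 + 1.1104 + 4.9384 + 1.9828 = 10.385 kg·m².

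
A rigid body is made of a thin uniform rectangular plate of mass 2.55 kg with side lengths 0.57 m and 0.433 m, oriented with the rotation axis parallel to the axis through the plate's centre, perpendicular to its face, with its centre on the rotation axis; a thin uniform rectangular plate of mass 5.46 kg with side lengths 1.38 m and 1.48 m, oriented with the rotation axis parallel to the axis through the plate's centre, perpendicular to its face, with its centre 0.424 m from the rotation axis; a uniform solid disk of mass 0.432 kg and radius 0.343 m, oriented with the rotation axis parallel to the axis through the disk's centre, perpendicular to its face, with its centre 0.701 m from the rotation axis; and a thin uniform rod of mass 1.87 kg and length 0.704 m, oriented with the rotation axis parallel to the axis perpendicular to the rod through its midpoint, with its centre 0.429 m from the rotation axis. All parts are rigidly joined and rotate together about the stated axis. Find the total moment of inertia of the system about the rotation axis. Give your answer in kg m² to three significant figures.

3.61

Rectangular plate: I_cm = (1/12)M(a²+b²) = (1/12)(2.55)[(0.57)² + (0.433)²] = 0.10888 kg m²; axis through the centre, so I = 0.10888 kg m².
Rectangular plate: I_cm = (1/12)M(a²+b²) = (1/12)(5.46)[(1.38)² + (1.48)²] = 1.8631 kg m²; centre at d = 0.424 m, so the parallel axis theorem gives I = 1.8631 + (5.46)(0.424)² = 2.8447 kg m².
Solid disk: I_cm = (1/2)MR² = (1/2)(0.432)(0.343)² = 0.025412 kg m²; centre at d = 0.701 m, so the parallel axis theorem gives I = 0.025412 + (0.432)(0.701)² = 0.2377 kg m².
Thin rod: I_cm = (1/12)ML² = (1/12)(1.87)(0.704)² = 0.077233 kg m²; centre at d = 0.429 m, so the parallel axis theorem gives I = 0.077233 + (1.87)(0.429)² = 0.42139 kg m².
Total I = 0.10888 + 2.8447 + 0.2377 + 0.42139 = 3.6127 kg m².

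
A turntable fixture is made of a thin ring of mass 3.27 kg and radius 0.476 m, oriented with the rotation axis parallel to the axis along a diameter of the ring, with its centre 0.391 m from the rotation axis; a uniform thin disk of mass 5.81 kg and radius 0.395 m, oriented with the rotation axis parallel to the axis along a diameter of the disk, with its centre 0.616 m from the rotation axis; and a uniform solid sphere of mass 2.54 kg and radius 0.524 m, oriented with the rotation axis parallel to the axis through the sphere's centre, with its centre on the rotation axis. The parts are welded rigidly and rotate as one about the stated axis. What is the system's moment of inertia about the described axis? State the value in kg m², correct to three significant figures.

Thin ring: I_cm = (1/2)MR² = (1/2)(3.27)(0.476)² = 0.37045 kg m²; centre at d = 0.391 m, so I = I_cm + Md² gives I = 0.37045 + (3.27)(0.391)² = 0.87037 kg m².
Thin disk: I_cm = (1/4)MR² = (1/4)(5.81)(0.395)² = 0.22663 kg m²; centre at d = 0.616 m, so I = I_cm + Md² gives I = 0.22663 + (5.81)(0.616)² = 2.4313 kg m².
Solid sphere: I_cm = (2/5)MR² = (2/5)(2.54)(0.524)² = 0.27897 kg m²; axis through the centre, so I = 0.27897 kg m².
Total I = 0.87037 + 2.4313 + 0.27897 = 3.5806 kg m².

3.58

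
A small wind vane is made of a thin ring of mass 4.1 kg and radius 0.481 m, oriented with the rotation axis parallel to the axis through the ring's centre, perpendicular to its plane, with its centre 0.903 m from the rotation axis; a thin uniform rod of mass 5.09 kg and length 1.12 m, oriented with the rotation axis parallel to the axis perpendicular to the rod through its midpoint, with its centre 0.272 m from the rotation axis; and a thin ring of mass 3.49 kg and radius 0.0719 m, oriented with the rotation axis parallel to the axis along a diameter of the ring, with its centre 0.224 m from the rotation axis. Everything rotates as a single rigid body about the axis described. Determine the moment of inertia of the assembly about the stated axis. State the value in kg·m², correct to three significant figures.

Thin ring: I_cm = MR² = (4.1)(0.481)² = 0.94858 kg·m²; centre at d = 0.903 m, so the parallel axis theorem gives I = 0.94858 + (4.1)(0.903)² = 4.2918 kg·m².
Thin rod: I_cm = (1/12)ML² = (1/12)(5.09)(1.12)² = 0.53207 kg·m²; centre at d = 0.272 m, so the parallel axis theorem gives I = 0.53207 + (5.09)(0.272)² = 0.90865 kg·m².
Thin ring: I_cm = (1/2)MR² = (1/2)(3.49)(0.0719)² = 0.009021 kg·m²; centre at d = 0.224 m, so the parallel axis theorem gives I = 0.009021 + (3.49)(0.224)² = 0.18414 kg·m².
Total I = 4.2918 + 0.90865 + 0.18414 = 5.3845 kg·m².

5.38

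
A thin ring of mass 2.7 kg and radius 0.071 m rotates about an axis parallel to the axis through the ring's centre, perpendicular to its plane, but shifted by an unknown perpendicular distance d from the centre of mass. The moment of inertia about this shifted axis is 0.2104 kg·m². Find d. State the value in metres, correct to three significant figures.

About the centre-of-mass axis, I_cm = MR² = (2.7)(0.071)² = 0.013611 kg·m².
Parallel axis theorem: I = I_cm + Md², so Md² = 0.2104 − 0.013611 = 0.19679 kg·m².
d = √(0.19679 / 2.7) = 0.26997 m.

0.270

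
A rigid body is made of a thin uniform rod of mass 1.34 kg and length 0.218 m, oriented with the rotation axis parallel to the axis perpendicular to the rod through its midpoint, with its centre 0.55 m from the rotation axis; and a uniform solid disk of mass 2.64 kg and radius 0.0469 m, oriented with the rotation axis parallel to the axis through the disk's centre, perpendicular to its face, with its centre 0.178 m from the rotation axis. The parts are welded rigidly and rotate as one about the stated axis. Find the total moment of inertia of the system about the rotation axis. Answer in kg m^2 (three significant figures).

0.497

Thin rod: I_cm = (1/12)ML² = (1/12)(1.34)(0.218)² = 0.0053068 kg m^2; centre at d = 0.55 m, so the parallel axis theorem gives I = 0.0053068 + (1.34)(0.55)² = 0.41066 kg m^2.
Solid disk: I_cm = (1/2)MR² = (1/2)(2.64)(0.0469)² = 0.0029035 kg m^2; centre at d = 0.178 m, so the parallel axis theorem gives I = 0.0029035 + (2.64)(0.178)² = 0.086549 kg m^2.
Total I = 0.41066 + 0.086549 = 0.49721 kg m^2.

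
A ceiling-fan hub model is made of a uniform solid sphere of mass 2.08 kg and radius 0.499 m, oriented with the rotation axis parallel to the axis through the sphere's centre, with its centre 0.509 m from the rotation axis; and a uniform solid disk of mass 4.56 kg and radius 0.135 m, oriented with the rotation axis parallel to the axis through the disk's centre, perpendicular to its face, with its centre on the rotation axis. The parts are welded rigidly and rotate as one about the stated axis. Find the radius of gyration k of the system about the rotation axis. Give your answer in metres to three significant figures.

Solid sphere: I_cm = (2/5)MR² = (2/5)(2.08)(0.499)² = 0.20717 kg m^2; centre at d = 0.509 m, so the parallel axis theorem gives I = 0.20717 + (2.08)(0.509)² = 0.74606 kg m^2.
Solid disk: I_cm = (1/2)MR² = (1/2)(4.56)(0.135)² = 0.041553 kg m^2; axis through the centre, so I = 0.041553 kg m^2.
Total I = 0.78761 kg m^2; total mass M = 6.64 kg.
k = √(I/M) = √(0.78761/6.64) = 0.34441 m.

0.344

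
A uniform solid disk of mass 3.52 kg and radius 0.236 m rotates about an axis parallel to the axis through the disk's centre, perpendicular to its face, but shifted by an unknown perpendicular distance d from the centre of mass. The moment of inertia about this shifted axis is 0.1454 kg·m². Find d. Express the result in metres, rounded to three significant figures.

About the centre-of-mass axis, I_cm = (1/2)MR² = (1/2)(3.52)(0.236)² = 0.098025 kg·m².
Parallel axis theorem: I = I_cm + Md², so Md² = 0.1454 − 0.098025 = 0.047375 kg·m².
d = √(0.047375 / 3.52) = 0.11601 m.

0.116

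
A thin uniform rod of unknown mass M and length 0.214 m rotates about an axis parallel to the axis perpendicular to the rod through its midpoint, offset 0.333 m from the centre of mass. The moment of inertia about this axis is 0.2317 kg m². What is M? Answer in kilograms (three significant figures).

I = I_cm + Md² = (1/12)ML² + Md² = M·[0.0833333·(0.214)² + (0.333)²] = M·0.11471.
So M = 0.2317 / 0.11471 = 2.02 kg.

2.02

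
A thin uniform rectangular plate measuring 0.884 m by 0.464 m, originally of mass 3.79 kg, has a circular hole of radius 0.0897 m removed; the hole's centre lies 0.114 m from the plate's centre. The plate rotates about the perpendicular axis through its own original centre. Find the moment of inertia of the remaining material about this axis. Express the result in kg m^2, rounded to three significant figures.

0.311

Unpierced body about its centre: I₀ = (1/12)M(a²+b²) = (1/12)(3.79)[(0.884)² + (0.464)²] = 0.31481 kg m^2.
The removed disk has mass m = M·πr²/(ab) = (3.79)·π(0.0897)²/(0.884·0.464) = 0.23356 kg (same uniform areal density).
Its moment of inertia about the rotation axis (parallel-axis theorem): I_hole = (1/2)mr² + md² = (1/2)(0.23356)(0.0897)² + (0.23356)(0.114)² = 0.003975 kg m^2.
Treating the hole as negative mass, I = I₀ − I_hole = 0.31481 − 0.003975 = 0.31083 kg m^2.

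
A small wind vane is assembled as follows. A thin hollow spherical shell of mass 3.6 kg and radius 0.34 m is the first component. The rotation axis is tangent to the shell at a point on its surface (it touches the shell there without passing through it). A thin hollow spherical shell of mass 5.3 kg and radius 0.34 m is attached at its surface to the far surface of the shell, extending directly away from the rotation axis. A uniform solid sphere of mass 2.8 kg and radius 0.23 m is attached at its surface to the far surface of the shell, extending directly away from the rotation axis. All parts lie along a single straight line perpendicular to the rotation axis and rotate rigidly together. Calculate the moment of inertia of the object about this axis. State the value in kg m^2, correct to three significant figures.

Spherical shell: I_cm = (2/3)MR² = (2/3)(3.6)(0.34)² = 0.27744 kg m^2; centre at d = 0.34 m, so the parallel axis theorem gives I = 0.27744 + (3.6)(0.34)² = 0.6936 kg m^2.
Spherical shell: I_cm = (2/3)MR² = (2/3)(5.3)(0.34)² = 0.40845 kg m^2; centre at d = 0.34 + 0.34 + 0.34 = 1.02 m, so the parallel axis theorem gives I = 0.40845 + (5.3)(1.02)² = 5.9226 kg m^2.
Solid sphere: I_cm = (2/5)MR² = (2/5)(2.8)(0.23)² = 0.059248 kg m^2; centre at d = 0.34 + 0.34 + 0.34 + 0.34 + 0.23 = 1.59 m, so the parallel axis theorem gives I = 0.059248 + (2.8)(1.59)² = 7.1379 kg m^2.
Total I = 0.6936 + 5.9226 + 7.1379 = 13.754 kg m^2.

13.8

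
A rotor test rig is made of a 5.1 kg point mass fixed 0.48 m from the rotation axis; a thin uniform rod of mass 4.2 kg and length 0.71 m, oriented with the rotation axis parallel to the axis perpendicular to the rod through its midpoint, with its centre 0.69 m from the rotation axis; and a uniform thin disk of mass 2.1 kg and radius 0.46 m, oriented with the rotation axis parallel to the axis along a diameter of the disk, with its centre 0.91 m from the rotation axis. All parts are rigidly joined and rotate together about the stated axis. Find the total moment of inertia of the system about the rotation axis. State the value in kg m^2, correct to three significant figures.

5.20

Point mass: I_cm = 0; centre at d = 0.48 m, so I = I_cm + Md² gives I = 0 + (5.1)(0.48)² = 1.175 kg m^2.
Thin rod: I_cm = (1/12)ML² = (1/12)(4.2)(0.71)² = 0.17643 kg m^2; centre at d = 0.69 m, so I = I_cm + Md² gives I = 0.17643 + (4.2)(0.69)² = 2.1761 kg m^2.
Thin disk: I_cm = (1/4)MR² = (1/4)(2.1)(0.46)² = 0.11109 kg m^2; centre at d = 0.91 m, so I = I_cm + Md² gives I = 0.11109 + (2.1)(0.91)² = 1.8501 kg m^2.
Total I = 1.175 + 2.1761 + 1.8501 = 5.2012 kg m^2.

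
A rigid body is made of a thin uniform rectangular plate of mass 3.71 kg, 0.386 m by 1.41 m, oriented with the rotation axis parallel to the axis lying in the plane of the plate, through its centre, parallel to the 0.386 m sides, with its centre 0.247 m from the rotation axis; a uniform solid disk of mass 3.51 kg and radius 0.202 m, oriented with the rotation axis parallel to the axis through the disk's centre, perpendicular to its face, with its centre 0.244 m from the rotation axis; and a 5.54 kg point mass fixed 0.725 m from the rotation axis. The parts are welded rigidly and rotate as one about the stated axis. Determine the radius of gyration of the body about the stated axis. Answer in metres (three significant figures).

Rectangular plate: I_cm = (1/12)Mb² = (1/12)(3.71)(1.41)² = 0.61465 kg·m²; centre at d = 0.247 m, so I = I_cm + Md² gives I = 0.61465 + (3.71)(0.247)² = 0.841 kg·m².
Solid disk: I_cm = (1/2)MR² = (1/2)(3.51)(0.202)² = 0.071611 kg·m²; centre at d = 0.244 m, so I = I_cm + Md² gives I = 0.071611 + (3.51)(0.244)² = 0.28058 kg·m².
Point mass: I_cm = 0; centre at d = 0.725 m, so I = I_cm + Md² gives I = 0 + (5.54)(0.725)² = 2.912 kg·m².
Total I = 4.0335 kg·m²; total mass M = 12.76 kg.
k = √(I/M) = √(4.0335/12.76) = 0.56224 m.

0.562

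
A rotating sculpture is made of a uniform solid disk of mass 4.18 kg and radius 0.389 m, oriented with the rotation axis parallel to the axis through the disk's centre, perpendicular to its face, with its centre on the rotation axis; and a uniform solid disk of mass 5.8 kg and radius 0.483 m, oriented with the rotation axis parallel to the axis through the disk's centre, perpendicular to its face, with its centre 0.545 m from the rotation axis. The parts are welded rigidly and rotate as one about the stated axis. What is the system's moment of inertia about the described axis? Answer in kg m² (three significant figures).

Solid disk: I_cm = (1/2)MR² = (1/2)(4.18)(0.389)² = 0.31626 kg m²; axis through the centre, so I = 0.31626 kg m².
Solid disk: I_cm = (1/2)MR² = (1/2)(5.8)(0.483)² = 0.67654 kg m²; centre at d = 0.545 m, so the parallel axis theorem gives I = 0.67654 + (5.8)(0.545)² = 2.3993 kg m².
Total I = 0.31626 + 2.3993 = 2.7155 kg m².

2.72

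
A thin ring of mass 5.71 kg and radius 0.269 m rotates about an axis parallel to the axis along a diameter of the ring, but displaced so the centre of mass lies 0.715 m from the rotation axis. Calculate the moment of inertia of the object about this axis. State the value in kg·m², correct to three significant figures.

I_cm = (1/2)MR² = (1/2)(5.71)(0.269)² = 0.20659 kg·m²; centre at d = 0.715 m, so the parallel axis theorem gives I = 0.20659 + (5.71)(0.715)² = 3.1257 kg·m².

3.13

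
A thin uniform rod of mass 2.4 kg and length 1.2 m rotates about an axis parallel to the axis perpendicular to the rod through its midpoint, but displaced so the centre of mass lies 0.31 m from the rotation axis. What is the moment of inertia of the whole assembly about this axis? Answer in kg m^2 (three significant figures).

0.519

I_cm = (1/12)ML² = (1/12)(2.4)(1.2)² = 0.288 kg m^2; centre at d = 0.31 m, so I = I_cm + Md² gives I = 0.288 + (2.4)(0.31)² = 0.51864 kg m^2.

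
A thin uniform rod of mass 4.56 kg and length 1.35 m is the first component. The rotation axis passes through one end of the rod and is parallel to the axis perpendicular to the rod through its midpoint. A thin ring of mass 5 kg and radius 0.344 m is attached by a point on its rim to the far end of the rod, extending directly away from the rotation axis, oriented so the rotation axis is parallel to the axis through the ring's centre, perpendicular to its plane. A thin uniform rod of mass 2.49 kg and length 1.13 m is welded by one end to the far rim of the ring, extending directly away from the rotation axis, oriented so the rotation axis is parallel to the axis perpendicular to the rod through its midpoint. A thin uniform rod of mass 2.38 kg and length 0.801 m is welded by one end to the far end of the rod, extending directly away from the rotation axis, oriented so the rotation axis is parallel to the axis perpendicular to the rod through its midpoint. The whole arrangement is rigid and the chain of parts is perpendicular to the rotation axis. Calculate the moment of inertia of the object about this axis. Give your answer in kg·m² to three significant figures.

65.3

Thin rod: I_cm = (1/12)ML² = (1/12)(4.56)(1.35)² = 0.69255 kg·m²; centre at d = 0.675 m, so the parallel axis theorem gives I = 0.69255 + (4.56)(0.675)² = 2.7702 kg·m².
Thin ring: I_cm = MR² = (5)(0.344)² = 0.59168 kg·m²; centre at d = 0.675 + 0.675 + 0.344 = 1.694 m, so the parallel axis theorem gives I = 0.59168 + (5)(1.694)² = 14.94 kg·m².
Thin rod: I_cm = (1/12)ML² = (1/12)(2.49)(1.13)² = 0.26496 kg·m²; centre at d = 0.675 + 0.675 + 0.344 + 0.344 + 0.565 = 2.603 m, so the parallel axis theorem gives I = 0.26496 + (2.49)(2.603)² = 17.136 kg·m².
Thin rod: I_cm = (1/12)ML² = (1/12)(2.38)(0.801)² = 0.12725 kg·m²; centre at d = 0.675 + 0.675 + 0.344 + 0.344 + 0.565 + 0.565 + 0.4005 = 3.5685 m, so the parallel axis theorem gives I = 0.12725 + (2.38)(3.5685)² = 30.435 kg·m².
Total I = 2.7702 + 14.94 + 17.136 + 30.435 = 65.281 kg·m².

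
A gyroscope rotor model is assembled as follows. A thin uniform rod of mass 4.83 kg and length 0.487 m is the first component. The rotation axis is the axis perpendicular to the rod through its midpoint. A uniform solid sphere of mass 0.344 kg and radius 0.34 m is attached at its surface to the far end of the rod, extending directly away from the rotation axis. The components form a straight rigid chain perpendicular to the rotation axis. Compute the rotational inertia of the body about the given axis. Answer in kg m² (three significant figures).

0.228

Thin rod: I_cm = (1/12)ML² = (1/12)(4.83)(0.487)² = 0.095461 kg m²; axis through the centre, so I = 0.095461 kg m².
Solid sphere: I_cm = (2/5)MR² = (2/5)(0.344)(0.34)² = 0.015907 kg m²; centre at d = 0.2435 + 0.34 = 0.5835 m, so I = I_cm + Md² gives I = 0.015907 + (0.344)(0.5835)² = 0.13303 kg m².
Total I = 0.095461 + 0.13303 = 0.22849 kg m².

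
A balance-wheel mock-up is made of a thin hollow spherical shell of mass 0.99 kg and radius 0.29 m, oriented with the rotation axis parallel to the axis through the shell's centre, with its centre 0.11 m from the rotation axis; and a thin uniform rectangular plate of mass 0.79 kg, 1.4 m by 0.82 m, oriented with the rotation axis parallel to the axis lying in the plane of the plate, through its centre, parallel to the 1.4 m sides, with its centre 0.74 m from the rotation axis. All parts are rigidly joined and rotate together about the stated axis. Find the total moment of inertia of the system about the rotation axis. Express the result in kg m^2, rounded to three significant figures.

Spherical shell: I_cm = (2/3)MR² = (2/3)(0.99)(0.29)² = 0.055506 kg m^2; centre at d = 0.11 m, so the parallel axis theorem gives I = 0.055506 + (0.99)(0.11)² = 0.067485 kg m^2.
Rectangular plate: I_cm = (1/12)Mb² = (1/12)(0.79)(0.82)² = 0.044266 kg m^2; centre at d = 0.74 m, so the parallel axis theorem gives I = 0.044266 + (0.79)(0.74)² = 0.47687 kg m^2.
Total I = 0.067485 + 0.47687 = 0.54436 kg m^2.

0.544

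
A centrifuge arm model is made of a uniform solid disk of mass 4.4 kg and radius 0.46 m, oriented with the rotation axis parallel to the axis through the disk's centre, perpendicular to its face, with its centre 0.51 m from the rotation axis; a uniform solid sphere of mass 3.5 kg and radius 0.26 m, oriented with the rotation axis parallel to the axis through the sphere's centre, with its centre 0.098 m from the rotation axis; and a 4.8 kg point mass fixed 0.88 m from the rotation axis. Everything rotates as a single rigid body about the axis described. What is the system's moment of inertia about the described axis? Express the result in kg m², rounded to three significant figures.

Solid disk: I_cm = (1/2)MR² = (1/2)(4.4)(0.46)² = 0.46552 kg m²; centre at d = 0.51 m, so I = I_cm + Md² gives I = 0.46552 + (4.4)(0.51)² = 1.61 kg m².
Solid sphere: I_cm = (2/5)MR² = (2/5)(3.5)(0.26)² = 0.09464 kg m²; centre at d = 0.098 m, so I = I_cm + Md² gives I = 0.09464 + (3.5)(0.098)² = 0.12825 kg m².
Point mass: I_cm = 0; centre at d = 0.88 m, so I = I_cm + Md² gives I = 0 + (4.8)(0.88)² = 3.7171 kg m².
Total I = 1.61 + 0.12825 + 3.7171 = 5.4553 kg m².

5.46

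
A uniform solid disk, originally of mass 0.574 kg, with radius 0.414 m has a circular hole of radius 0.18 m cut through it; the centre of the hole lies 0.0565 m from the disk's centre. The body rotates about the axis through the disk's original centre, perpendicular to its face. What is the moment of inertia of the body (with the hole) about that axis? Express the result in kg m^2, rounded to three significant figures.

0.0471

Unpierced body about its centre: I₀ = (1/2)MR² = (1/2)(0.574)(0.414)² = 0.049191 kg m^2.
The removed disk has mass m = M·(r/R)² = (0.574)(0.18/0.414)² = 0.10851 kg (same uniform areal density).
Its moment of inertia about the rotation axis (parallel-axis theorem): I_hole = (1/2)mr² + md² = (1/2)(0.10851)(0.18)² + (0.10851)(0.0565)² = 0.0021042 kg m^2.
Treating the hole as negative mass, I = I₀ − I_hole = 0.049191 − 0.0021042 = 0.047086 kg m^2.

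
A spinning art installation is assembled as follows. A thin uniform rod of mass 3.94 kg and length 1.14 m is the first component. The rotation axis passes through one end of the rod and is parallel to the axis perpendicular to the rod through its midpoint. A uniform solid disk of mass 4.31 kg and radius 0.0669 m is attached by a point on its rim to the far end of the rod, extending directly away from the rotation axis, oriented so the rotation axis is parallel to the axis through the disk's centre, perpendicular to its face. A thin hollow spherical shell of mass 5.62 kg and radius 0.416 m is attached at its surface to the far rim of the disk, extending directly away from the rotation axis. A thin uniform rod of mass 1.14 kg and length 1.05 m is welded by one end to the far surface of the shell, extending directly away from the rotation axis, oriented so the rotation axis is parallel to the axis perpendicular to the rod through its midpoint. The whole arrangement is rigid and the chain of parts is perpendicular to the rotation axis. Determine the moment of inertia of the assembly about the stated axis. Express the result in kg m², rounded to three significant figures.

Thin rod: I_cm = (1/12)ML² = (1/12)(3.94)(1.14)² = 0.4267 kg m²; centre at d = 0.57 m, so I = I_cm + Md² gives I = 0.4267 + (3.94)(0.57)² = 1.7068 kg m².
Solid disk: I_cm = (1/2)MR² = (1/2)(4.31)(0.0669)² = 0.0096449 kg m²; centre at d = 0.57 + 0.57 + 0.0669 = 1.2069 m, so I = I_cm + Md² gives I = 0.0096449 + (4.31)(1.2069)² = 6.2876 kg m².
Spherical shell: I_cm = (2/3)MR² = (2/3)(5.62)(0.416)² = 0.64838 kg m²; centre at d = 0.57 + 0.57 + 0.0669 + 0.0669 + 0.416 = 1.6898 m, so I = I_cm + Md² gives I = 0.64838 + (5.62)(1.6898)² = 16.696 kg m².
Thin rod: I_cm = (1/12)ML² = (1/12)(1.14)(1.05)² = 0.10474 kg m²; centre at d = 0.57 + 0.57 + 0.0669 + 0.0669 + 0.416 + 0.416 + 0.525 = 2.6308 m, so I = I_cm + Md² gives I = 0.10474 + (1.14)(2.6308)² = 7.9948 kg m².
Total I = 1.7068 + 6.2876 + 16.696 + 7.9948 = 32.685 kg m².

32.7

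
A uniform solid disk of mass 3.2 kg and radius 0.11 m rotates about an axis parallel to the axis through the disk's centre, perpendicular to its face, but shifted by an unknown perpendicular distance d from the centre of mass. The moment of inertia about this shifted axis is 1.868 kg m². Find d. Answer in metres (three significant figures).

0.760

About the centre-of-mass axis, I_cm = (1/2)MR² = (1/2)(3.2)(0.11)² = 0.01936 kg m².
Parallel axis theorem: I = I_cm + Md², so Md² = 1.868 − 0.01936 = 1.8486 kg m².
d = √(1.8486 / 3.2) = 0.76007 m.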